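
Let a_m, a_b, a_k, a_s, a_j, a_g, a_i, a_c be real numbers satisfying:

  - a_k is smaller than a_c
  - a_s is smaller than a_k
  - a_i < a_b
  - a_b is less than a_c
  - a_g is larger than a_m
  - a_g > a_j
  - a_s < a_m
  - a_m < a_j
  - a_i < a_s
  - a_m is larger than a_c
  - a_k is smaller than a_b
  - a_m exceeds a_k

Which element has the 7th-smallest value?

a_j

Chaining the given pairs: a_i < a_s < a_k < a_b < a_c < a_m < a_j < a_g.
The 7th smallest is a_j.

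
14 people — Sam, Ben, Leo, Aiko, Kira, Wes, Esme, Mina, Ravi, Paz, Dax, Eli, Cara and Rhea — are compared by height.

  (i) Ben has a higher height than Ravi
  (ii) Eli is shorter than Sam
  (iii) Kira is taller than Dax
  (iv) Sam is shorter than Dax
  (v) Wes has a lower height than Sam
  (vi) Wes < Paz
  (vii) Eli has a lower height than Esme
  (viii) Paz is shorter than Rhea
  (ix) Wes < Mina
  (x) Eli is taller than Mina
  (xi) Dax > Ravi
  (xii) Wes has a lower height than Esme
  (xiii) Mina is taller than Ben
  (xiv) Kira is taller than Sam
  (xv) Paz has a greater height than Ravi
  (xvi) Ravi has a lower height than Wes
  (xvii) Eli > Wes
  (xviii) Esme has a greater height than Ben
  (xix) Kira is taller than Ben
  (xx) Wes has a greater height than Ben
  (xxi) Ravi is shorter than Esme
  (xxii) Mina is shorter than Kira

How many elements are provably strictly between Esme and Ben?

3

The relations place Ben below Esme. An element lies strictly between them when it is forced above Ben and also forced below Esme.
Above Ben: {Wes, Mina, Eli, Paz, Sam, Dax, Rhea, Kira}. Below Esme: {Ravi, Wes, Mina, Eli}.
Intersection: {Wes, Mina, Eli} — 3.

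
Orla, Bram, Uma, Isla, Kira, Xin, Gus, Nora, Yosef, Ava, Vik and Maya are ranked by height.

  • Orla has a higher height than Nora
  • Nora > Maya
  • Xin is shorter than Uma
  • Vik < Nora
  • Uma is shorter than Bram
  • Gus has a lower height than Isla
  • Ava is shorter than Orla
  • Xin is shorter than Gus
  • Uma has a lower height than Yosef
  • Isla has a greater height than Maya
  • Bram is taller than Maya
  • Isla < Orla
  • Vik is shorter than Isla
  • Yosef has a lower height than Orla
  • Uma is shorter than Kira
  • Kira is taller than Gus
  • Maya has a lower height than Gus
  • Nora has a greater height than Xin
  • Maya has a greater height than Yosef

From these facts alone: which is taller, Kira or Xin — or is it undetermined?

Kira

The relevant relations are Xin < Uma; Uma < Yosef; Yosef < Maya; Maya < Gus; Gus < Kira.
Together: Xin < Uma < Yosef < Maya < Gus < Kira.
So Kira is taller.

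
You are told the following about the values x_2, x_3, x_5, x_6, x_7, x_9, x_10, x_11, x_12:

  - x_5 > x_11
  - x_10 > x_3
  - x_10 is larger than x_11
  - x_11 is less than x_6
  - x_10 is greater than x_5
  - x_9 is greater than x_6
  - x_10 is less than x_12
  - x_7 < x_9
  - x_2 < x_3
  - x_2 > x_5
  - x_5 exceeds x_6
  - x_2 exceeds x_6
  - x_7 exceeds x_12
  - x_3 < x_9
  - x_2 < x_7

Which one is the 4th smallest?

x_2

Chaining the given pairs: x_11 < x_6 < x_5 < x_2 < x_3 < x_10 < x_12 < x_7 < x_9.
The 4th smallest is x_2.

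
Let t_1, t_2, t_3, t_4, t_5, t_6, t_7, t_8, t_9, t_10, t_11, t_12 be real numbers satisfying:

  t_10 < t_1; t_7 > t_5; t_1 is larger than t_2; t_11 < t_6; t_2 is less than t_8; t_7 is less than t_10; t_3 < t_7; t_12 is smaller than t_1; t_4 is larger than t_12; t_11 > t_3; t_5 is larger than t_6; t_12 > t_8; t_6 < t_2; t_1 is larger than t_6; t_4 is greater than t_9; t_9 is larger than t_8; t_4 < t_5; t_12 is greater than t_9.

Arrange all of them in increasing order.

Nothing is placed below t_3, so it is least; from there t_3 < t_11; t_11 < t_6; t_6 < t_2; t_2 < t_8; t_8 < t_9; t_9 < t_12; t_12 < t_4; t_4 < t_5; t_5 < t_7; t_7 < t_10; t_10 < t_1, each given directly.

t_3 < t_11 < t_6 < t_2 < t_8 < t_9 < t_12 < t_4 < t_5 < t_7 < t_10 < t_1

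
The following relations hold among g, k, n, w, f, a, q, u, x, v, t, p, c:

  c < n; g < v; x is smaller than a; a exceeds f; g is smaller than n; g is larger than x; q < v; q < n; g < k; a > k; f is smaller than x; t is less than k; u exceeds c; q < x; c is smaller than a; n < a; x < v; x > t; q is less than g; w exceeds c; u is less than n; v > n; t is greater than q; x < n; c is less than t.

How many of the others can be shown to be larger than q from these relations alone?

7

From q the given relations immediately reach t, x, g, n, v.
From those, k, a — 7 in total.
No other element is forced above q by the given relations, so the count is 7.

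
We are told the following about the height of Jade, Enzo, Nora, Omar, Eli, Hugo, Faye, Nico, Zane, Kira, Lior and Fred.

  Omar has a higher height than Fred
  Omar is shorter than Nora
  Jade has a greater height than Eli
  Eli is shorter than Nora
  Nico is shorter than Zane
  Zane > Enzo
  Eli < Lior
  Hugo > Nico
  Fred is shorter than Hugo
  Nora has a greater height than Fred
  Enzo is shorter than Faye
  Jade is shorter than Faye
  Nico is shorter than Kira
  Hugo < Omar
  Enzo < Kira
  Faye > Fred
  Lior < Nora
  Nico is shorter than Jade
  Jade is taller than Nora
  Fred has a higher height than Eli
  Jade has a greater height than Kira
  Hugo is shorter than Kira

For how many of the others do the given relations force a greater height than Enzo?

4

Directly above Enzo: Kira, Zane, Faye.
One step further: Jade (4 so far).
No other element is forced above Enzo by the given relations, so the count is 4.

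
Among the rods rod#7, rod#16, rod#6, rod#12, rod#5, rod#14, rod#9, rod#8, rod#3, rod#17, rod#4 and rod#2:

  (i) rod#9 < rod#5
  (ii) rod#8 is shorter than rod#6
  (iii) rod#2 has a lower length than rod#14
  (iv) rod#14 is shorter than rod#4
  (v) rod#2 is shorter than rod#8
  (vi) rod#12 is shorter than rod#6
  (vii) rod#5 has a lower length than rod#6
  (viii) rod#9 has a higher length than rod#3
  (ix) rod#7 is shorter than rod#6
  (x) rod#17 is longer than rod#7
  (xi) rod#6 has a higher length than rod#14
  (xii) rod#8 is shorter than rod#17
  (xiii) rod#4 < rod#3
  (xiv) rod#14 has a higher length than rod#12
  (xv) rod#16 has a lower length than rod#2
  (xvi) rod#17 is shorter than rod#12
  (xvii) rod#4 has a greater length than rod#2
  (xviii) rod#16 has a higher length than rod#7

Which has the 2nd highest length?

rod#5

Piecing the relations together gives one ordering: rod#7 < rod#16 < rod#2 < rod#8 < rod#17 < rod#12 < rod#14 < rod#4 < rod#3 < rod#9 < rod#5 < rod#6.
Counting 2 from the largest end gives rod#5.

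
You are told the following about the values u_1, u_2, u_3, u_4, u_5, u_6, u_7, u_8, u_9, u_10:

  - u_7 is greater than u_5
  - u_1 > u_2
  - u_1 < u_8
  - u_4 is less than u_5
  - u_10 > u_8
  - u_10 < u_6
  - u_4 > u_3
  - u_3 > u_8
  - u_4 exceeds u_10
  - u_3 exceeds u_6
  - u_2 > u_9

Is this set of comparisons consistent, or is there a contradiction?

The single ordering u_9 < u_2 < u_1 < u_8 < u_10 < u_6 < u_3 < u_4 < u_5 < u_7 satisfies every listed relation, so no contradiction arises.

consistent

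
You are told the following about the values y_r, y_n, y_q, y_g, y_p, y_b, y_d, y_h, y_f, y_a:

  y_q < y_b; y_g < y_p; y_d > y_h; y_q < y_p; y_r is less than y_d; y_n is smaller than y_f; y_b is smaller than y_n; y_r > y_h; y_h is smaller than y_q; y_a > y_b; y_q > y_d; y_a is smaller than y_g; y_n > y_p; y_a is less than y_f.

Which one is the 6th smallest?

The consecutive relations fix a unique order: y_h < y_r < y_d < y_q < y_b < y_a < y_g < y_p < y_n < y_f.
Counting 6 from the smallest end gives y_a.

y_a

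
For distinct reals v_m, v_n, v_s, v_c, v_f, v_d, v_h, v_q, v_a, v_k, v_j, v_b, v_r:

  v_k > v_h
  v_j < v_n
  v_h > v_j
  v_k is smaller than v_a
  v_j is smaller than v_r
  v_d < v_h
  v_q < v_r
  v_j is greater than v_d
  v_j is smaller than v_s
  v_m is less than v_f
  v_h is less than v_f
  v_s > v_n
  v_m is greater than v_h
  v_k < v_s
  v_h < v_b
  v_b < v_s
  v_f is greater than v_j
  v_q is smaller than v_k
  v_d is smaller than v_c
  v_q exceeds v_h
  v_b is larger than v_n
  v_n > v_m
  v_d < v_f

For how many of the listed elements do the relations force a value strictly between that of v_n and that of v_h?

1

The relations place v_h below v_n. An element lies strictly between them when it is forced above v_h and also forced below v_n.
Above v_h: {v_q, v_m, v_k, v_r, v_b, v_a, v_s, v_f}. Below v_n: {v_d, v_j, v_m}.
Intersection: {v_m} — 1.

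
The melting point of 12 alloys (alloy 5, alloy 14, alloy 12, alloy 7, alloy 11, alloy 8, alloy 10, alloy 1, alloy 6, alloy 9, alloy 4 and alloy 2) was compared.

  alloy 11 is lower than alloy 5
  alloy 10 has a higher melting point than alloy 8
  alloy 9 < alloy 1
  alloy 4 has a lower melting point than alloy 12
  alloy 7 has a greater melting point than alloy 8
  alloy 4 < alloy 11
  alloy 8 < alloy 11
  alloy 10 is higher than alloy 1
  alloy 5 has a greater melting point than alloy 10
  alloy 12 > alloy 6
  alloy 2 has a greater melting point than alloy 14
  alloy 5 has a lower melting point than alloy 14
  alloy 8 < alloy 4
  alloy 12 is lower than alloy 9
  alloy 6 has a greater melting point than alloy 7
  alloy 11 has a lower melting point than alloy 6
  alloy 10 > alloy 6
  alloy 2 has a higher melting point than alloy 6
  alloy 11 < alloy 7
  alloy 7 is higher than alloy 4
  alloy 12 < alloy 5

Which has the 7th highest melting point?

Chaining the given pairs: alloy 8 < alloy 4 < alloy 11 < alloy 7 < alloy 6 < alloy 12 < alloy 9 < alloy 1 < alloy 10 < alloy 5 < alloy 14 < alloy 2.
The 7th largest is alloy 12.

alloy 12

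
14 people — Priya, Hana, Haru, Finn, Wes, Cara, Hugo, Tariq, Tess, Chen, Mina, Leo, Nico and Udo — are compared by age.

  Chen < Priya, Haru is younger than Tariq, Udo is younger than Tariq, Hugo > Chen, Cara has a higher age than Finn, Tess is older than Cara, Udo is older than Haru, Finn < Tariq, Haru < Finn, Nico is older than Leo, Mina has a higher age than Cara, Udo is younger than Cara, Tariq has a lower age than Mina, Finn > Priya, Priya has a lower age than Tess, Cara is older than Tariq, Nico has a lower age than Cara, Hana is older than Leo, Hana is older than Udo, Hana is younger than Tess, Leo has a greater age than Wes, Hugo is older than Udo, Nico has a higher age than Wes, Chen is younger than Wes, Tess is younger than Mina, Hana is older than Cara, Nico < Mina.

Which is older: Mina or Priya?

Mina

Priya < Finn and Finn < Tariq give Priya < Tariq.
With Tariq < Cara: Priya < Finn < Tariq < Cara.
With Cara < Hana: Priya < Finn < Tariq < Cara < Hana.
With Hana < Tess: Priya < Finn < Tariq < Cara < Hana < Tess.
Then Tess < Mina extends the chain to Mina.
So Priya < Mina; Mina is the older of the two.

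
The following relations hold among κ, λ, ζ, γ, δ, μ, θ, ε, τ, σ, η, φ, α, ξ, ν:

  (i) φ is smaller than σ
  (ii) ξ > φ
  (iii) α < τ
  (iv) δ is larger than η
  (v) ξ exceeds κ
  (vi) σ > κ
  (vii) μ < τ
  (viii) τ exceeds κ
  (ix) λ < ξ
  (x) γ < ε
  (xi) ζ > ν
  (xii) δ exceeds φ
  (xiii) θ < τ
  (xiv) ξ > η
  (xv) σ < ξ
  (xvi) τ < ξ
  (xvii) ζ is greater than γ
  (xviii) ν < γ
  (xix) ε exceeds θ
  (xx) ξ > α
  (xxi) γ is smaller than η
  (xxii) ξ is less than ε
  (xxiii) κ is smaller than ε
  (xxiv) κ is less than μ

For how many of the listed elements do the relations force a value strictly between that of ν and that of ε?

3

Chaining upward from ν reaches: γ, η, ζ, δ, ξ.
Chaining downward from ε reaches: κ, φ, μ, θ, γ, η, α, τ, σ, λ, ξ.
Strictly between ν and ε are those in both lists: γ, η, ξ — 3 elements.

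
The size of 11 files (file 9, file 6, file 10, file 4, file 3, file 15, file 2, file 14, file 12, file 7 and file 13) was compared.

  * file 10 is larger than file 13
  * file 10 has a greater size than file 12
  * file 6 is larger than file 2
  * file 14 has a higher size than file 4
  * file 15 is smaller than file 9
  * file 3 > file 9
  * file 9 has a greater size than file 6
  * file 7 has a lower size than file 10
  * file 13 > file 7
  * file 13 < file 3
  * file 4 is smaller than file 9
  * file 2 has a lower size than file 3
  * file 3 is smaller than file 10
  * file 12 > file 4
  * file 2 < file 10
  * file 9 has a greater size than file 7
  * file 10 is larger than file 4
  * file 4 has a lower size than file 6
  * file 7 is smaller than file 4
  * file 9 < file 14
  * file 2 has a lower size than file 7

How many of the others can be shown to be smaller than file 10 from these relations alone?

From file 10 the given relations immediately reach file 2, file 7, file 4, file 12, file 13, file 3.
From those, file 9 — 7 in total.
From those, file 15, file 6 — 9 in total.
Nothing else is reachable below file 10; 9 in all.

9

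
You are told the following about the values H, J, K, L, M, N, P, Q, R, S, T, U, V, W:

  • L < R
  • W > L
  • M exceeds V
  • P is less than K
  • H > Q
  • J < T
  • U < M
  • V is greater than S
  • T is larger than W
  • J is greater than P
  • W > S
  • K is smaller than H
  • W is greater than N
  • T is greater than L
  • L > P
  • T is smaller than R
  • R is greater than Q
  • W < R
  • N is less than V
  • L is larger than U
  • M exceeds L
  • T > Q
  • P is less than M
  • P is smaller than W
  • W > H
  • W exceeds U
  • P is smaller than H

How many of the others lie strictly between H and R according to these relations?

2

The relations place H below R. An element lies strictly between them when it is forced above H and also forced below R.
Above H: {W, T}. Below R: {P, U, N, L, J, S, K, Q, W, T}.
Intersection: {W, T} — 2.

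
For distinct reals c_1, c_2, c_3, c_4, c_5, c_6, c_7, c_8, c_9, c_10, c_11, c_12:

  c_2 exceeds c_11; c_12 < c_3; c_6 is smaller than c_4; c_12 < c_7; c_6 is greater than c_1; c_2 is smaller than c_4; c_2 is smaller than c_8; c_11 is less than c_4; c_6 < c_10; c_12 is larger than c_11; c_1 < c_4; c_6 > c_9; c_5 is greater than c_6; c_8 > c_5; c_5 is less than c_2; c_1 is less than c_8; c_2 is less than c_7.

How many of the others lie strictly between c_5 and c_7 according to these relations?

1

The relations place c_5 below c_7. An element lies strictly between them when it is forced above c_5 and also forced below c_7.
Above c_5: {c_2, c_4, c_8}. Below c_7: {c_11, c_9, c_1, c_6, c_12, c_2}.
Intersection: {c_2} — 1.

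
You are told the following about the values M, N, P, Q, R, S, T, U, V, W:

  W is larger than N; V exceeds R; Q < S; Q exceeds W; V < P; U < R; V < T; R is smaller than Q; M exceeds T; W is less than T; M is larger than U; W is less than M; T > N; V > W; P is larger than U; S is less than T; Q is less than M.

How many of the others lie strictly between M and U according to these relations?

5

The relations place U below M. An element lies strictly between them when it is forced above U and also forced below M.
Above U: {R, Q, S, V, P, T}. Below M: {N, W, R, Q, S, V, T}.
Intersection: {R, Q, S, V, T} — 5.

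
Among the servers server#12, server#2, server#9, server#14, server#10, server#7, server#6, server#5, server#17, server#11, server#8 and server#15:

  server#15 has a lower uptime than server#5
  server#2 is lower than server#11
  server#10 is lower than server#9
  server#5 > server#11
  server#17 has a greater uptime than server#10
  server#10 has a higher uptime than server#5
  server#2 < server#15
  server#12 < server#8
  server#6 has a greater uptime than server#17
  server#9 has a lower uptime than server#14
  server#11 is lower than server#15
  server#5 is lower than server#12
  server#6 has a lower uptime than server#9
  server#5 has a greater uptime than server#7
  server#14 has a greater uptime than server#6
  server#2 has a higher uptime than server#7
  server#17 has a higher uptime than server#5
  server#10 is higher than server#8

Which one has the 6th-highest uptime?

Chaining the given pairs: server#7 < server#2 < server#11 < server#15 < server#5 < server#12 < server#8 < server#10 < server#17 < server#6 < server#9 < server#14.
The 6th largest is server#8.

server#8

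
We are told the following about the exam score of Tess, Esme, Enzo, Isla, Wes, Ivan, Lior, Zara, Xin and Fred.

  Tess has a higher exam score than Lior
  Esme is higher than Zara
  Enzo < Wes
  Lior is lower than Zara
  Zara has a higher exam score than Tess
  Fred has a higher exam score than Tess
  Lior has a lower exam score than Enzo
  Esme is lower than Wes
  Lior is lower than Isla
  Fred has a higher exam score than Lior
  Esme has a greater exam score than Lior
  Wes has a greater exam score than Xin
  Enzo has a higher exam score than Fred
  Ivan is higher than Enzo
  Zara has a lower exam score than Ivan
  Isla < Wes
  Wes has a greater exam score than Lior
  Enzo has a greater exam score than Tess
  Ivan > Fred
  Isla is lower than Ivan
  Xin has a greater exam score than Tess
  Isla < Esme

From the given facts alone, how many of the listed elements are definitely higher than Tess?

7

From Tess the given relations immediately reach Zara, Fred, Enzo, Xin.
From those, Ivan, Esme, Wes — 7 in total.
No other element is forced above Tess by the given relations, so the count is 7.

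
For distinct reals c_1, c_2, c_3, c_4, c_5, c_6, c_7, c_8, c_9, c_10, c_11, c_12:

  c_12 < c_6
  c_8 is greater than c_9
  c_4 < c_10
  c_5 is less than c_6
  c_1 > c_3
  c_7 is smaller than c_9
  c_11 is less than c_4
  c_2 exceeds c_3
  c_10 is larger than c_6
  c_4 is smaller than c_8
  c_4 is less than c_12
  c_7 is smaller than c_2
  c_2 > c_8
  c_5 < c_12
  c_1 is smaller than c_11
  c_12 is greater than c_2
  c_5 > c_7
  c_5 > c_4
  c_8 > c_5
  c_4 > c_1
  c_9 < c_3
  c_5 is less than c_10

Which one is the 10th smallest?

c_12

Piecing the relations together gives one ordering: c_7 < c_9 < c_3 < c_1 < c_11 < c_4 < c_5 < c_8 < c_2 < c_12 < c_6 < c_10.
Counting 10 from the smallest end gives c_12.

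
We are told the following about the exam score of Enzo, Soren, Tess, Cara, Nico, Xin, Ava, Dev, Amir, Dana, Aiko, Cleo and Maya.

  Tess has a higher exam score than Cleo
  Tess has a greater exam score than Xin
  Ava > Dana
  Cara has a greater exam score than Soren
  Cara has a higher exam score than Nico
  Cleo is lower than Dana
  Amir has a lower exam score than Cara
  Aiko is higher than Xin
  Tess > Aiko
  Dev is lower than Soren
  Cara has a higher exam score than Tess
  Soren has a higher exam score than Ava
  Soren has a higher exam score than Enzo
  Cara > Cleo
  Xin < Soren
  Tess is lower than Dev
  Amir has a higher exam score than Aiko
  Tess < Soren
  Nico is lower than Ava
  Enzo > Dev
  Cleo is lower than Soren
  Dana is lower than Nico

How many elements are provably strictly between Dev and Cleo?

Chaining upward from Cleo reaches: Dana, Nico, Ava, Tess, Enzo, Soren, Cara.
Chaining downward from Dev reaches: Xin, Aiko, Tess.
Strictly between Cleo and Dev are those in both lists: Tess — 1 element.

1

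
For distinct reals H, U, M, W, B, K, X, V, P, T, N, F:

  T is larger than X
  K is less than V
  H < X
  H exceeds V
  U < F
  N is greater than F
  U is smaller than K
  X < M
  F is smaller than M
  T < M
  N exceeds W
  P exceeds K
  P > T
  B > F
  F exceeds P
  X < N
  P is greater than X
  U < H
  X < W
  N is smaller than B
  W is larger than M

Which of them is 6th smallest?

Chaining the given pairs: U < K < V < H < X < T < P < F < M < W < N < B.
Counting 6 from the smallest end gives T.

T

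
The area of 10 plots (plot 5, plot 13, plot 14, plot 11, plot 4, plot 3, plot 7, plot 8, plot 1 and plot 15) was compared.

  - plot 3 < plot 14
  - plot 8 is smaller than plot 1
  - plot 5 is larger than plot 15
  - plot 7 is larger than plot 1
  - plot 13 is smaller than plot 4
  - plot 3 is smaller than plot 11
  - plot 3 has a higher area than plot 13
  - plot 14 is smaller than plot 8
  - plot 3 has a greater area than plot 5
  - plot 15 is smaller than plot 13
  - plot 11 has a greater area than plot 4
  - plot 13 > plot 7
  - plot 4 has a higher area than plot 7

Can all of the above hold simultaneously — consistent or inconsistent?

Chaining the given relations yields plot 3 < plot 14 < plot 8 < plot 1 < plot 7 < plot 13, so plot 3 < plot 13. But one relation states plot 13 < plot 3. These cannot both hold.

inconsistent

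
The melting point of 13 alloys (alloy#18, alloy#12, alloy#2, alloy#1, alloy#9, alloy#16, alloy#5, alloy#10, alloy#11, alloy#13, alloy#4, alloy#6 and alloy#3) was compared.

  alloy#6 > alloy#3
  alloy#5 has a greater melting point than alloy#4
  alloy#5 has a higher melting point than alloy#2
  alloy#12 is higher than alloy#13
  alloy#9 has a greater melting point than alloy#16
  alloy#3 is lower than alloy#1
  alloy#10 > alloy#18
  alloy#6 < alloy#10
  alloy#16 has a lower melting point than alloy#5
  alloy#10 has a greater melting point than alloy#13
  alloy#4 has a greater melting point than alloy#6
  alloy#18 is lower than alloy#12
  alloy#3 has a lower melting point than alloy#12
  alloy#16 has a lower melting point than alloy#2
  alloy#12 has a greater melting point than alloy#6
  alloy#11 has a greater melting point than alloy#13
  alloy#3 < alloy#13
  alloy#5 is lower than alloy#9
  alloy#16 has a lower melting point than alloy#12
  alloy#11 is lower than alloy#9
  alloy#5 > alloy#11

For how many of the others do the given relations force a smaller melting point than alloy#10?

The elements the relations force below alloy#10 are alloy#3, alloy#13, alloy#18, alloy#6 — no chain reaches any other.
That is 4.

4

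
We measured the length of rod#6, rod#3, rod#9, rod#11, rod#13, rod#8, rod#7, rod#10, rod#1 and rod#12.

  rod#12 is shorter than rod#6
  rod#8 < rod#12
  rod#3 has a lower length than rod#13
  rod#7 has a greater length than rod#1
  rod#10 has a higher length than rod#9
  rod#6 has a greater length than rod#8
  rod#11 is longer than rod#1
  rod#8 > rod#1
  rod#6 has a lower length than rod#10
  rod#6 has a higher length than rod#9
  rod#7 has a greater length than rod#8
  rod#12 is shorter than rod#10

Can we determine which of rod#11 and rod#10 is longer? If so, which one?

Following every chain through rod#11: below rod#11 we get rod#1.
rod#10 is not reached, and no chain runs the other way from rod#10 to rod#11.
So the given relations leave the order of rod#11 and rod#10 undetermined.

undetermined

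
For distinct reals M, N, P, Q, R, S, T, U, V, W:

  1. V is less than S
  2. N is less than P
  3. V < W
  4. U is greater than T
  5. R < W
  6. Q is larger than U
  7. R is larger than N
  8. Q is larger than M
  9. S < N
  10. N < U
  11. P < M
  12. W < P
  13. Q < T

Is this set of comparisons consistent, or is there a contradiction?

We have U < Q stated directly, yet also Q < T < U by chaining the others — so Q < U. Contradiction.

inconsistent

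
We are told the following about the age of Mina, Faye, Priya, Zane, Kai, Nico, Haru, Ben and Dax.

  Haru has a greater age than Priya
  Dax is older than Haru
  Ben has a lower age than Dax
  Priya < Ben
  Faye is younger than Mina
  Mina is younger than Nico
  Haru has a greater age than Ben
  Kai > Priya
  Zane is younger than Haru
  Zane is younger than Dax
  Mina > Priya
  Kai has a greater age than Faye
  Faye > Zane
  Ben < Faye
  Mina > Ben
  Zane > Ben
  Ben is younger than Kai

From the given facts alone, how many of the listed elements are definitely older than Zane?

6

Directly above Zane: Haru, Faye, Dax.
One step further: Mina, Kai (5 so far).
One step further: Nico (6 so far).
Nothing else is reachable above Zane; 6 in all.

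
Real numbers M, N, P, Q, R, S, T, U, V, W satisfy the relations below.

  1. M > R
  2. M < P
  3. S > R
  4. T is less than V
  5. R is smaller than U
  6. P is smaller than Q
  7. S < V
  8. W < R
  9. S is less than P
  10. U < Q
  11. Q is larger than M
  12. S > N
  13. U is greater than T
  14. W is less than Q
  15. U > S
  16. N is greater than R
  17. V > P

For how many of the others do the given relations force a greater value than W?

Directly above W: R, Q.
One step further: M, N, S, U (6 so far).
One step further: P, V (8 so far).
No other element is forced above W by the given relations, so the count is 8.

8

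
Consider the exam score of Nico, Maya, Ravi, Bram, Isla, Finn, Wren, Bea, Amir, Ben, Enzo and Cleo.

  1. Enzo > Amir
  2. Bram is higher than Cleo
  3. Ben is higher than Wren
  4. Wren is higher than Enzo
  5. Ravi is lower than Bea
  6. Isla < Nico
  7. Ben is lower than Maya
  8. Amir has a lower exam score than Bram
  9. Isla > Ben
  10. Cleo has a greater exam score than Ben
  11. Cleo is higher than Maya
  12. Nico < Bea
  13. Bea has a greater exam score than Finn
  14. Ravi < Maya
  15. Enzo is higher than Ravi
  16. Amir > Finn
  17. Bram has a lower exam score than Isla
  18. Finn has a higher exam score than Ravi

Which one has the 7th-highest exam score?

Ben

The consecutive relations fix a unique order: Ravi < Finn < Amir < Enzo < Wren < Ben < Maya < Cleo < Bram < Isla < Nico < Bea.
Counting 7 from the largest end gives Ben.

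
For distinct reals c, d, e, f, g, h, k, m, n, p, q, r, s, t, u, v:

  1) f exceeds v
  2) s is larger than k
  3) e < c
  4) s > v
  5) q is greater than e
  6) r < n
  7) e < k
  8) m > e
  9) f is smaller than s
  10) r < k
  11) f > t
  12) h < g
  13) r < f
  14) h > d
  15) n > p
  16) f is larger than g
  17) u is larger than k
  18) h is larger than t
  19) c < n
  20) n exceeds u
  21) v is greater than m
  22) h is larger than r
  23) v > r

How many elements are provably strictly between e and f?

2

Chaining upward from e reaches: m, v, c, k, q, s, u, n.
Chaining downward from f reaches: r, d, t, m, h, v, g.
Strictly between e and f are those in both lists: m, v — 2 elements.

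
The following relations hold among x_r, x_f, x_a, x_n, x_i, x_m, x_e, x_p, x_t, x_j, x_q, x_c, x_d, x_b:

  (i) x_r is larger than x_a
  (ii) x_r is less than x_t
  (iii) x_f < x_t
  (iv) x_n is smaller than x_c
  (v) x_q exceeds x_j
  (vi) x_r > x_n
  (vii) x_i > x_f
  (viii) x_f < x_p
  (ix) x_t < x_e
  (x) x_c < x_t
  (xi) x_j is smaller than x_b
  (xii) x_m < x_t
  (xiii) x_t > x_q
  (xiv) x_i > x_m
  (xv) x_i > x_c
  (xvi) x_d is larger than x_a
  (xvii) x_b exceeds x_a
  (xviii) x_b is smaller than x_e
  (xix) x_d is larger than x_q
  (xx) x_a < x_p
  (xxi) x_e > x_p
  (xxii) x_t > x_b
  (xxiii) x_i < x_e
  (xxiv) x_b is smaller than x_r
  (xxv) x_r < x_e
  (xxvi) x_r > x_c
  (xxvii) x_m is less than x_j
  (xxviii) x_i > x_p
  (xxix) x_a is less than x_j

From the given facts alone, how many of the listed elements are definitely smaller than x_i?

6

From x_i the given relations immediately reach x_c, x_f, x_p, x_m.
From those, x_n, x_a — 6 in total.
No other element is forced below x_i by the given relations, so the count is 6.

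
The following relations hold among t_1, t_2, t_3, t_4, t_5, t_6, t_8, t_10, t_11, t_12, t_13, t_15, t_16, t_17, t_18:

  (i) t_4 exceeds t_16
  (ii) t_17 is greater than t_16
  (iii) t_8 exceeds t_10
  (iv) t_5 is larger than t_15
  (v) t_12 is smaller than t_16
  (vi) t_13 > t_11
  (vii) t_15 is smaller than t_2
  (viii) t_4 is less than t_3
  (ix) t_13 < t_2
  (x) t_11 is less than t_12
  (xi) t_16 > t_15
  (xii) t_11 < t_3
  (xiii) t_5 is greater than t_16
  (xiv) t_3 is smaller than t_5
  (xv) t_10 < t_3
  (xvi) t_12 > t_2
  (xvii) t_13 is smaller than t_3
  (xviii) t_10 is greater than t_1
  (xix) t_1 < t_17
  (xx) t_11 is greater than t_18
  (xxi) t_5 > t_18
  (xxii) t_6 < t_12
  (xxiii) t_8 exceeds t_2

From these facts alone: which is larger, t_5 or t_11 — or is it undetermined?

t_5

Chaining the given relations: t_11 < t_13 < t_2 < t_12 < t_16 < t_4 < t_3 < t_5.
So t_5 is larger.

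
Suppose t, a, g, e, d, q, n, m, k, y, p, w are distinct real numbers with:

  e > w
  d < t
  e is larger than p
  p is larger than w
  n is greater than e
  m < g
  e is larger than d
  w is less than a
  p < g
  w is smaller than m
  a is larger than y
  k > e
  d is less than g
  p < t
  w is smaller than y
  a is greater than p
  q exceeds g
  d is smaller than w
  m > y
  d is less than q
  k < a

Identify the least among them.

w is not least since d < w; p is not least since w < p; e is not least since w < e; y is not least since w < y; m is not least since y < m; n is not least since e < n; t is not least since d < t; k is not least since e < k; a is not least since y < a; g is not least since m < g; q is not least since d < q.
Only d has nothing below it, so d is the least.

d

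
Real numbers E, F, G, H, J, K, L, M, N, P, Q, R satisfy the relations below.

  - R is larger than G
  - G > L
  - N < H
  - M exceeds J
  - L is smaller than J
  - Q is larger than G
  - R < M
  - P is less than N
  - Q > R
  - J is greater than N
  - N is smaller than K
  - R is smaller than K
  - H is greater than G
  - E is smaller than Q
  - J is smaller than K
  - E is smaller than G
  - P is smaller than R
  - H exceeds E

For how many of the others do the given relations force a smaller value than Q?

5

The elements the relations force below Q are E, L, P, G, R — no chain reaches any other.
That is 5.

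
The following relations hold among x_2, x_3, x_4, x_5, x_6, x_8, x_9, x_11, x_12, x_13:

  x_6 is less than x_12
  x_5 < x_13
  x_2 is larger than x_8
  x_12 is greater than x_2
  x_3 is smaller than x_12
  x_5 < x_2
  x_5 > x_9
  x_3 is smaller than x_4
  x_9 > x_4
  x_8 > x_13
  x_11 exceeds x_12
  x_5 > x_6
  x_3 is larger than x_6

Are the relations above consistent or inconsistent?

Every relation is compatible with x_6 < x_3 < x_4 < x_9 < x_5 < x_13 < x_8 < x_2 < x_12 < x_11; the set is consistent.

consistent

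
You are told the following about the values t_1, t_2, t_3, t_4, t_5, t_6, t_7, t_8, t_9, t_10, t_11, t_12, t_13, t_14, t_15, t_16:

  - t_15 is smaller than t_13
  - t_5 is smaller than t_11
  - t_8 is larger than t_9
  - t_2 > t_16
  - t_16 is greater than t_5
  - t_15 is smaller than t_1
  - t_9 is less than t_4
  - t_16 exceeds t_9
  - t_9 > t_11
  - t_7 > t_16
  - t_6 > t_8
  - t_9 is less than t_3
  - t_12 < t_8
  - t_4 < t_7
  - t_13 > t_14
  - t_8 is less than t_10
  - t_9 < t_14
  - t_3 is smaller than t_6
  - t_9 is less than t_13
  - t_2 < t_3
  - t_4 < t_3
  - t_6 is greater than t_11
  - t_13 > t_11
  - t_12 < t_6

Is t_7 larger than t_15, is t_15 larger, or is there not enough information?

undetermined

Following every chain through t_15: above t_15 we get t_1, t_13.
t_7 is not reached, and no chain runs the other way from t_7 to t_15.
So the given relations leave the order of t_15 and t_7 undetermined.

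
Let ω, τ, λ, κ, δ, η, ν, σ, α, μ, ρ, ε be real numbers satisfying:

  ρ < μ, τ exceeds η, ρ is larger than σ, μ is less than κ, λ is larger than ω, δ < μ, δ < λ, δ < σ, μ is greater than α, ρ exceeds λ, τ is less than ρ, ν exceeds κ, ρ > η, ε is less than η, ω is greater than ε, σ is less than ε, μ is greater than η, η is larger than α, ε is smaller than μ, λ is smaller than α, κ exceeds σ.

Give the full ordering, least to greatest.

Each adjacent pair is fixed by a given relation: δ < σ; σ < ε; ε < ω; ω < λ; λ < α; α < η; η < τ; τ < ρ; ρ < μ; μ < κ; κ < ν. Chaining them end to end gives the full order.

δ < σ < ε < ω < λ < α < η < τ < ρ < μ < κ < ν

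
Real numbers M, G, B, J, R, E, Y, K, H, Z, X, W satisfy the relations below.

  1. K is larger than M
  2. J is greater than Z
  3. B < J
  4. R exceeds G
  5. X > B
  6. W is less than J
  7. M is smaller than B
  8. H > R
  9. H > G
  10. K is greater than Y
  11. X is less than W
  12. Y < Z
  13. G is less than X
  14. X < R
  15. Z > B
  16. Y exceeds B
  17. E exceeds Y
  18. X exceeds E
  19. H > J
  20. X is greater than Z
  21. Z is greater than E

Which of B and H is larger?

H

B < Y and Y < E give B < E.
With E < Z: B < Y < E < Z.
Then Z < X extends the chain to X.
With X < W: B < Y < E < Z < X < W.
Then W < J extends the chain to J.
With J < H: B < Y < E < Z < X < W < J < H.
So B < H; H is the larger of the two.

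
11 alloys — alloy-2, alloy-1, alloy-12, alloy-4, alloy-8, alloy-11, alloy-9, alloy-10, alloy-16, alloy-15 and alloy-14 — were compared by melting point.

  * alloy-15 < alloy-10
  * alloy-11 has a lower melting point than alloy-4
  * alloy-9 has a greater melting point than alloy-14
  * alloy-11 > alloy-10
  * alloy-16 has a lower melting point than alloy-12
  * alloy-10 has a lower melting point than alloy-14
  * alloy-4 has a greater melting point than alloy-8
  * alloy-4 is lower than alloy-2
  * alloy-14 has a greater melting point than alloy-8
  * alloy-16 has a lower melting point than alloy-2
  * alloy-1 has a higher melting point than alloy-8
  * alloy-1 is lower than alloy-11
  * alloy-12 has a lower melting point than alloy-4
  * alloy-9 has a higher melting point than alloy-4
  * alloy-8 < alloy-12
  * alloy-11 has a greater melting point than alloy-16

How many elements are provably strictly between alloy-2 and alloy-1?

2

The relations place alloy-1 below alloy-2. An element lies strictly between them when it is forced above alloy-1 and also forced below alloy-2.
Above alloy-1: {alloy-11, alloy-4, alloy-9}. Below alloy-2: {alloy-15, alloy-10, alloy-8, alloy-16, alloy-11, alloy-12, alloy-4}.
Intersection: {alloy-11, alloy-4} — 2.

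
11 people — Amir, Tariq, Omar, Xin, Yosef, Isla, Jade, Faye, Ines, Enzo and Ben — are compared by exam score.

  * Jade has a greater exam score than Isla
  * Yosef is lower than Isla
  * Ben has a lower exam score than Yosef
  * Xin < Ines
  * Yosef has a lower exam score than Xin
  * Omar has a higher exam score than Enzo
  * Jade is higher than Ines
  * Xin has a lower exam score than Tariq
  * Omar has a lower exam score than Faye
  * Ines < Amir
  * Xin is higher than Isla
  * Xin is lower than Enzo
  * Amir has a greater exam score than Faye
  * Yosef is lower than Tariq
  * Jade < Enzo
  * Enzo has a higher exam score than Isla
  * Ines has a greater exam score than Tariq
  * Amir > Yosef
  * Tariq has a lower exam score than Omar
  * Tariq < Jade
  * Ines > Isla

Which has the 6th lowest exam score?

Ines

Piecing the relations together gives one ordering: Ben < Yosef < Isla < Xin < Tariq < Ines < Jade < Enzo < Omar < Faye < Amir.
The 6th smallest is Ines.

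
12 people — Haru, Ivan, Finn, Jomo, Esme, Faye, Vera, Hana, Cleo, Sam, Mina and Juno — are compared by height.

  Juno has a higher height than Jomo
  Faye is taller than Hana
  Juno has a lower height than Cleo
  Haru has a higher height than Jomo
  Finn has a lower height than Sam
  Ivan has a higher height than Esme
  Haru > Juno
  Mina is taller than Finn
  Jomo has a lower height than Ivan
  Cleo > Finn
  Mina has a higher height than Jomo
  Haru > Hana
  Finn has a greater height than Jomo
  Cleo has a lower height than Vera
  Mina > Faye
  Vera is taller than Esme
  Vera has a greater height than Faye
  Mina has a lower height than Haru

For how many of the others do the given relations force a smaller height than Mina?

4

Directly below Mina: Jomo, Finn, Faye.
One step further: Hana (4 so far).
No other element is forced below Mina by the given relations, so the count is 4.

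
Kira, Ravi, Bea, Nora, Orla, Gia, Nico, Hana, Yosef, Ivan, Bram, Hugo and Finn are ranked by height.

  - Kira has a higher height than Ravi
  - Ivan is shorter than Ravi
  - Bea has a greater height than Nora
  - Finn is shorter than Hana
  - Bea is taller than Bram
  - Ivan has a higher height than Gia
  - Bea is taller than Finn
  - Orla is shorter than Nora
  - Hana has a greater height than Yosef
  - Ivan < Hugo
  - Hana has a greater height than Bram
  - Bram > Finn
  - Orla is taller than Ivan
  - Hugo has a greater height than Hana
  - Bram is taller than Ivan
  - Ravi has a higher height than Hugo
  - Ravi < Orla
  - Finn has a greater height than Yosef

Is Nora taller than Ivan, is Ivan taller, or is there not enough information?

Nora

Ivan < Bram < Hana < Hugo < Ravi < Orla < Nora, by transitivity through Bram, Hana, Hugo, Ravi, Orla.
So Nora is taller.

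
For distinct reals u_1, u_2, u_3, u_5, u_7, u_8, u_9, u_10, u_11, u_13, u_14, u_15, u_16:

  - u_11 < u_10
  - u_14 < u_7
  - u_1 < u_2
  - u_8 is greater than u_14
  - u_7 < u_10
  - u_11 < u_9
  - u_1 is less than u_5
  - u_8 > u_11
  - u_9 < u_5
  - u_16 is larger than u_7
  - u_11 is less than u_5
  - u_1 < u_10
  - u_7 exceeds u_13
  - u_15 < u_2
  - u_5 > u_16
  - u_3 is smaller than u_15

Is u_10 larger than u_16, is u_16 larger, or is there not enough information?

undetermined

Following every chain through u_16: above u_16 we get u_5; below u_16 we get u_14, u_13, u_7.
u_10 is not reached, and no chain runs the other way from u_10 to u_16.
So the given relations leave the order of u_16 and u_10 undetermined.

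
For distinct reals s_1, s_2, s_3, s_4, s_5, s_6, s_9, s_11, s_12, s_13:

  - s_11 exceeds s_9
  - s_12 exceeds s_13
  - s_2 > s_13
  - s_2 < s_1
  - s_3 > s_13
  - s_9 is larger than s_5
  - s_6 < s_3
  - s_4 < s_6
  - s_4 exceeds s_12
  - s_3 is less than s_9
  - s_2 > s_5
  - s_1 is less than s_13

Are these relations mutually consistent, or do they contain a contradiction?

inconsistent

Chaining the given relations yields s_2 < s_1 < s_13, so s_2 < s_13. But one relation states s_13 < s_2. These cannot both hold.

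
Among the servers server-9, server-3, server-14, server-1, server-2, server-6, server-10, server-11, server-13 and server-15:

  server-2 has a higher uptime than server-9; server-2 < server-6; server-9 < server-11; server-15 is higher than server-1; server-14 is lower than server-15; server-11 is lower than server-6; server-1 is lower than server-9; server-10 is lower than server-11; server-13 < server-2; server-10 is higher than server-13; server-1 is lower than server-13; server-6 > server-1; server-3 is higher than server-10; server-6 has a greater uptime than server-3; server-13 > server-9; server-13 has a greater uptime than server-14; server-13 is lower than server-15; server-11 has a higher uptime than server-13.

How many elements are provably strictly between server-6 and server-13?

4

Chaining upward from server-13 reaches: server-10, server-11, server-3, server-15, server-2.
Chaining downward from server-6 reaches: server-1, server-14, server-9, server-10, server-11, server-3, server-2.
Strictly between server-13 and server-6 are those in both lists: server-10, server-11, server-3, server-2 — 4 elements.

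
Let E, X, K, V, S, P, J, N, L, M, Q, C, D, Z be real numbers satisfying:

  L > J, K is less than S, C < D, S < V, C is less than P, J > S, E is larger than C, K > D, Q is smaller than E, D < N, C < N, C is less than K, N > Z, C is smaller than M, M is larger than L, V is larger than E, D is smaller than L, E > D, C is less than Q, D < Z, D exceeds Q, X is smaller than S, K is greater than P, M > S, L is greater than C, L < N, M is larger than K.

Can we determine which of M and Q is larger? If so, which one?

Q < D and D < K give Q < K.
With K < S: Q < D < K < S.
With S < J: Q < D < K < S < J.
Then J < L extends the chain to L.
With L < M: Q < D < K < S < J < L < M.
So M is larger.

M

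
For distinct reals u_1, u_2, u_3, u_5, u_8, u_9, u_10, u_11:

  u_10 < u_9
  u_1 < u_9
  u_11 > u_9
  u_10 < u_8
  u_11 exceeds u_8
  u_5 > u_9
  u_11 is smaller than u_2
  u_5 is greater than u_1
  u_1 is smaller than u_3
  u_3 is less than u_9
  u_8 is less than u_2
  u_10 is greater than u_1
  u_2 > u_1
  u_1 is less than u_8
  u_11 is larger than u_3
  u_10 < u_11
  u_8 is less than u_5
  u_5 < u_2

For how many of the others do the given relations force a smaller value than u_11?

Directly below u_11: u_10, u_3, u_9, u_8.
One step further: u_1 (5 so far).
Nothing else is reachable below u_11; 5 in all.

5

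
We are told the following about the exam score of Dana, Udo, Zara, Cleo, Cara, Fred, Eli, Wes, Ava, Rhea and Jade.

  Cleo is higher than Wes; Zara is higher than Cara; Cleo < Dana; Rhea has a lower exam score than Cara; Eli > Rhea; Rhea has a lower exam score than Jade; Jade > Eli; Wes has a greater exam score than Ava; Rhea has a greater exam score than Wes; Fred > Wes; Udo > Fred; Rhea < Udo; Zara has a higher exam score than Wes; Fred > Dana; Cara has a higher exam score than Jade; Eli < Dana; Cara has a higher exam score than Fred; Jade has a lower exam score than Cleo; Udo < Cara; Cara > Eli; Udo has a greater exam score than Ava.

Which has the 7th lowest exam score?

Piecing the relations together gives one ordering: Ava < Wes < Rhea < Eli < Jade < Cleo < Dana < Fred < Udo < Cara < Zara.
The 7th smallest is Dana.

Dana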